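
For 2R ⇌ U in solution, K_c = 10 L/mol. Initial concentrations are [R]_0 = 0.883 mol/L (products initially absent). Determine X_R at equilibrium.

X = 0.789

Let X = conversion of R; extent ξ = 0.883X/2 mol/L.
Concentrations: [R] = 0.883 − 0.883X; [U] = 0.442X.
K_c = [U] / ([R]^2).
Setting equal to 10 and solving for X on (0,1) gives X = 0.789.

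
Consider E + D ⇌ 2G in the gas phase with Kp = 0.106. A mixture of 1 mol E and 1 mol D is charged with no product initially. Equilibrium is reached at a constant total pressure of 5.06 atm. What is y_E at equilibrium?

Let X = conversion of E (basis 1 mol E); extent of reaction ξ = X.
Moles: n_E = 1 − X; n_D = 1 − X; n_G = 2X.
n_T stays at 2 (no change in mole number).
Mole fractions y_i = n_i/n_T; Kp = p_G^2 / (p_E p_D) with p_i = y_i·P.
This yields a degree-2 equation in X; solving on (0,1), X = 0.140.
Then n_E = 0.86, n_T = 2, so y_E = 0.430.

y_E = 0.430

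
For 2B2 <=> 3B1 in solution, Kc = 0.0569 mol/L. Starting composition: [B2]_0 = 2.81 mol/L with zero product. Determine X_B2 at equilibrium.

X = 0.162

Let X = conversion of B2; extent ξ = 2.81X/2 mol/L.
Concentrations: [B2] = 2.81 − 2.81X; [B1] = 4.21X.
Kc = [B1]^3 / ([B2]^2).
Equating to 0.0569 mol/L: the physical root is X = 0.162.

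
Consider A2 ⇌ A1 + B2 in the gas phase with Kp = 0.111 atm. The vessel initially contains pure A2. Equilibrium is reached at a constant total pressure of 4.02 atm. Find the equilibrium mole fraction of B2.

y_B2 = 0.141

Basis: 1 mol A2 initially; let X = conversion of A2. Extent ξ = X.
At extent ξ: n_A2 = 1 − X; n_A1 = X; n_B2 = X.
Total moles n_T = 1 + X.
With p_i = (n_i/n_T)P, Kp = p_A1 p_B2 / (p_A2).
Substituting and setting equal to 0.111 atm gives a polynomial in X; the root in (0,1) is X = 0.164.
Then n_B2 = 0.164, n_T = 1.16, so y_B2 = 0.141.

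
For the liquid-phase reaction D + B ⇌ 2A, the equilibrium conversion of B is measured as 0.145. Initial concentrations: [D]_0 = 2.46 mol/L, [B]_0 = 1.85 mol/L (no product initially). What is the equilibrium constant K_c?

Let X = conversion of B.
Concentrations: [D] = 2.46 − 1.85X; [B] = 1.85 − 1.85X; [A] = 3.7X.
At X = 0.145: [D] = 2.19, [B] = 1.58, [A] = 0.536.
K_c = [A]^2 / ([D] [B]) = 0.083.

K_c = 0.083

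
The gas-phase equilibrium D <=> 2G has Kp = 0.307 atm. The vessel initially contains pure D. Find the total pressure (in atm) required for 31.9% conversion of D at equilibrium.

Let X = conversion of D (basis 1 mol D); extent of reaction ξ = X.
Mole table: n_D = 1 − X; n_G = 2X.
n_T = Σnᵢ = 1 + X.
Kp = p_G^2 / (p_D) with p_i = (n_i/n_T)·P.
At X = 0.319: the mole-fraction product g(X) = Π y_i^ν_i = 0.4532. Since Kp = g(X)·P^{1}, P = (Kp/g)^(1/1) = (0.307/0.4532)^(1/1) = 0.677 atm.

P = 0.677 atm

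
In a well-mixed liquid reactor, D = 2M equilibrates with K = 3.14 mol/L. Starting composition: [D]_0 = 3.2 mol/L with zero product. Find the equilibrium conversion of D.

Let X = conversion of D; extent ξ = 3.2·X mol/L.
Concentrations: [D] = 3.2 − 3.2X; [M] = 6.4X.
K = [M]^2 / ([D]).
Setting equal to 3.14 and solving for X on (0,1) gives X = 0.388.

X = 0.388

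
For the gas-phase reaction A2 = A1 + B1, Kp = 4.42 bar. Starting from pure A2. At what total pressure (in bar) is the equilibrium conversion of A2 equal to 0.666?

P = 5.54 bar

Basis: 1 mol A2 initially; let X = conversion of A2. Extent ξ = X.
At extent ξ: n_A2 = 1 − X; n_A1 = X; n_B1 = X.
n_T = Σnᵢ = 1 + X.
Kp = p_A1 p_B1 / (p_A2) with p_i = (n_i/n_T)·P.
At X = 0.666: the mole-fraction product g(X) = Π y_i^ν_i = 0.7971. Since Kp = g(X)·P^{1}, P = (Kp/g)^(1/1) = (4.42/0.7971)^(1/1) = 5.54 bar.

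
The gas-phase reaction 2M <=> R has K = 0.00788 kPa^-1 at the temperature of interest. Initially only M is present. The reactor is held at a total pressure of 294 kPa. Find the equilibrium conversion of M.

Take 1 mol M as basis and let X be its fractional conversion, so ξ = 0.5X.
Moles: n_M = 1 − X; n_R = 0.5X.
n_T = Σnᵢ = 1 − 0.5X.
Mole fractions y_i = n_i/n_T; K = p_R / (p_M^2) with p_i = y_i·P.
Equating to 0.00788 kPa^-1 and solving on 0 < X < 1: X = 0.688.

X = 0.688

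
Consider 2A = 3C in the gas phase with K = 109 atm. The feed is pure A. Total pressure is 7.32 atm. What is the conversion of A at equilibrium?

X = 0.741

Take 1 mol A as basis and let X be its fractional conversion, so ξ = 0.5X.
Species balance: n_A = 1 − X; n_C = 1.5X.
n_T = Σnᵢ = 1 + 0.5X.
y_i = n_i/n_T, p_i = y_i·P. K = p_C^3 / (p_A^2).
Setting this equal to 109 atm and taking the physical root (0 < X < 1) gives X = 0.741.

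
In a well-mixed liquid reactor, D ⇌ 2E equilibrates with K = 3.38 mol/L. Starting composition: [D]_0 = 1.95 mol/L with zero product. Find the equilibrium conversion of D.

Let X = conversion of D; extent ξ = 1.95·X mol/L.
Concentrations: [D] = 1.95 − 1.95X; [E] = 3.9X.
K = [E]^2 / ([D]).
Solving K = 3.38 for X ∈ (0,1): X = 0.476.

X = 0.476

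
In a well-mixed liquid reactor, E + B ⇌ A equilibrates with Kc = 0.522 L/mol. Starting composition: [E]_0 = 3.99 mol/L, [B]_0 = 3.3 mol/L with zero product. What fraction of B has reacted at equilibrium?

X = 0.537

Let X = conversion of B; extent ξ = 3.3·X mol/L.
Concentrations: [E] = 3.99 − 3.3X; [B] = 3.3 − 3.3X; [A] = 3.3X.
Kc = [A] / ([E] [B]).
This equals 0.522 at X = 0.537 (the root in 0 < X < 1).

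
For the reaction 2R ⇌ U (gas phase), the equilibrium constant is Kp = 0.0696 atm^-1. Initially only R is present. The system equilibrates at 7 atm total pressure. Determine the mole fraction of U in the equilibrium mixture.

y_U = 0.264

Basis: 1 mol R initially; let X = conversion of R. Extent ξ = 0.5X.
At extent ξ: n_R = 1 − X; n_U = 0.5X.
Total moles n_T = 1 − 0.5X.
y_i = n_i/n_T, p_i = y_i·P. Kp = p_U / (p_R^2).
Setting this equal to 0.0696 atm^-1 and taking the physical root (0 < X < 1) gives X = 0.418.
Then n_U = 0.209, n_T = 0.791, so y_U = 0.264.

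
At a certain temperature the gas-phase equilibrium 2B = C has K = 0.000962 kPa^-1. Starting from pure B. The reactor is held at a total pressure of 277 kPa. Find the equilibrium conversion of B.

Let X = conversion of B (basis 1 mol B); extent of reaction ξ = 0.5X.
Species balance: n_B = 1 − X; n_C = 0.5X.
n_T = Σnᵢ = 1 − 0.5X.
With p_i = (n_i/n_T)P, K = p_C / (p_B^2).
Equating to 0.000962 kPa^-1 and solving on 0 < X < 1: X = 0.304.

X = 0.304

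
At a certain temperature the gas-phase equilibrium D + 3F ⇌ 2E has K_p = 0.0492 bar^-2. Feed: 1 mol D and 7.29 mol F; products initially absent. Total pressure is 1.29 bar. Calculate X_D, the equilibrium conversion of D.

Let X = conversion of D (basis 1 mol D); extent of reaction ξ = X.
At extent ξ: n_D = 1 − X; n_F = 7.29 − 3X; n_E = 2X.
Summing: n_T = 8.29 − 2X.
Mole fractions y_i = n_i/n_T; K_p = p_E^2 / (p_D p_F^3) with p_i = y_i·P.
Equating to 0.0492 bar^-2 and solving on 0 < X < 1: X = 0.262.

X = 0.262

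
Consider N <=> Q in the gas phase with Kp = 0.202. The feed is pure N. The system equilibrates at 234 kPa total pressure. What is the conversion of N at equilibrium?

Basis: 1 mol N initially; let X = conversion of N. Extent ξ = X.
Moles: n_N = 1 − X; n_Q = X.
Since Δν = 0, n_T = 1 throughout.
y_i = n_i/n_T, p_i = y_i·P. Kp = p_Q / (p_N).
This yields a degree-1 equation in X; solving on (0,1), X = 0.168.

X = 0.168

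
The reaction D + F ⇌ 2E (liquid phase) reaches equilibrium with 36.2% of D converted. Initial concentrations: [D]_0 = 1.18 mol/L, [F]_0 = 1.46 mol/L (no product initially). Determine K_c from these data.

K_c = 0.939

Let X = conversion of D.
Concentrations: [D] = 1.18 − 1.18X; [F] = 1.46 − 1.18X; [E] = 2.36X.
At X = 0.362: [D] = 0.753, [F] = 1.03, [E] = 0.854.
K_c = [E]^2 / ([D] [F]) = 0.939.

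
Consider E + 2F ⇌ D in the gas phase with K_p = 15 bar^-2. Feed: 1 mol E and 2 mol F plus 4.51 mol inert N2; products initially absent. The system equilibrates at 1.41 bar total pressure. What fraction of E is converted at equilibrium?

Let X = conversion of E (basis 1 mol E); extent of reaction ξ = X.
At extent ξ: n_E = 1 − X; n_F = 2 − 2X; n_D = X; n_I = 4.51 (inert).
Summing: n_T = 7.51 − 2X.
Mole fractions y_i = n_i/n_T; K_p = p_D / (p_E p_F^2) with p_i = y_i·P.
Equating to 15 bar^-2 and solving on 0 < X < 1: X = 0.451.

X = 0.451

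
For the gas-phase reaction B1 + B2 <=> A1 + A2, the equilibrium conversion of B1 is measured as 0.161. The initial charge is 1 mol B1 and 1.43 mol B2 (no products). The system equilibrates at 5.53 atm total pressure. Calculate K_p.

Let X = conversion of B1 (basis 1 mol B1); extent of reaction ξ = X.
Mole table: n_B1 = 1 − X; n_B2 = 1.43 − X; n_A1 = X; n_A2 = X.
Since Δν = 0, n_T = 2.43 throughout.
At X = 0.161: n_B1 = 0.839, n_B2 = 1.27, n_A1 = 0.161, n_A2 = 0.161, n_T = 2.43.
p_i = (n_i/n_T)·P. K_p = p_A1 p_A2 / (p_B1 p_B2) = 0.0243.

K_p = 0.0243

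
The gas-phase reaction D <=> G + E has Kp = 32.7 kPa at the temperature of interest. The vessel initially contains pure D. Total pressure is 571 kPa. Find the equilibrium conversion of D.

X = 0.233

Take 1 mol D as basis and let X be its fractional conversion, so ξ = X.
Species balance: n_D = 1 − X; n_G = X; n_E = X.
Total moles n_T = 1 + X.
y_i = n_i/n_T, p_i = y_i·P. Kp = p_G p_E / (p_D).
Setting this equal to 32.7 kPa and taking the physical root (0 < X < 1) gives X = 0.233.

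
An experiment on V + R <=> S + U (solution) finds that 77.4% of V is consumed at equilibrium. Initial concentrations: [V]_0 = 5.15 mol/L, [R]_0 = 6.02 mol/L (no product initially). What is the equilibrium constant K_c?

K_c = 6.71

Let X = conversion of V.
Concentrations: [V] = 5.15 − 5.15X; [R] = 6.02 − 5.15X; [S] = 5.15X; [U] = 5.15X.
At X = 0.774: [V] = 1.16, [R] = 2.03, [S] = 3.99, [U] = 3.99.
K_c = [S] [U] / ([V] [R]) = 6.71.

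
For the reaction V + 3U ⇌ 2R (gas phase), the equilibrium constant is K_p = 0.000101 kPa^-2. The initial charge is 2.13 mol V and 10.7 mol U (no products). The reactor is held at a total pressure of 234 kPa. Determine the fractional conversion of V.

Let X = conversion of V (basis 2.13 mol V); extent of reaction ξ = 2.13X.
Mole table: n_V = 2.13 − 2.13X; n_U = 10.7 − 6.39X; n_R = 4.26X.
Summing: n_T = 12.8 − 4.26X.
y_i = n_i/n_T, p_i = y_i·P. K_p = p_R^2 / (p_V p_U^3).
This yields a degree-4 equation in X; solving on (0,1), X = 0.699.

X = 0.699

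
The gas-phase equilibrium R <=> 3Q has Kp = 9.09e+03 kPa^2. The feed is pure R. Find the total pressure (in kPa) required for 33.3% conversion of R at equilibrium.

P = 130 kPa

Basis: 1 mol R initially; let X = conversion of R. Extent ξ = X.
Species balance: n_R = 1 − X; n_Q = 3X.
n_T = Σnᵢ = 1 + 2X.
Kp = p_Q^3 / (p_R) with p_i = (n_i/n_T)·P.
At X = 0.333: the mole-fraction product g(X) = Π y_i^ν_i = 0.5385. Since Kp = g(X)·P^{2}, P = (Kp/g)^(1/2) = (9.09e+03/0.5385)^(1/2) = 130 kPa.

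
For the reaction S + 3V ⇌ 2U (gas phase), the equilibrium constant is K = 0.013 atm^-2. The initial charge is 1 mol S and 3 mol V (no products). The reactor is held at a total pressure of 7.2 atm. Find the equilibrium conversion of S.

X = 0.304

Basis: 1 mol S initially; let X = conversion of S. Extent ξ = X.
Moles: n_S = 1 − X; n_V = 3 − 3X; n_U = 2X.
Summing: n_T = 4 − 2X.
With p_i = (n_i/n_T)P, K = p_U^2 / (p_S p_V^3).
Equating to 0.013 atm^-2 and solving on 0 < X < 1: X = 0.304.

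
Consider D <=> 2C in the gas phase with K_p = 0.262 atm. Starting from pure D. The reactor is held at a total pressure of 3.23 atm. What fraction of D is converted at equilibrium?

Take 1 mol D as basis and let X be its fractional conversion, so ξ = X.
Mole table: n_D = 1 − X; n_C = 2X.
n_T = Σnᵢ = 1 + X.
Mole fractions y_i = n_i/n_T; K_p = p_C^2 / (p_D) with p_i = y_i·P.
Setting this equal to 0.262 atm and taking the physical root (0 < X < 1) gives X = 0.141.

X = 0.141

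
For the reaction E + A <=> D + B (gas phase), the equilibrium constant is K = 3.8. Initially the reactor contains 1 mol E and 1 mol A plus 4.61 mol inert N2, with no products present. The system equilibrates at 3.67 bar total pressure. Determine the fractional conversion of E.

Let X = conversion of E (basis 1 mol E); extent of reaction ξ = X.
At extent ξ: n_E = 1 − X; n_A = 1 − X; n_D = X; n_B = X; n_I = 4.61 (inert).
Since Δν = 0, n_T = 6.61 throughout.
With p_i = (n_i/n_T)P, K = p_D p_B / (p_E p_A).
Equating to 3.8 and solving on 0 < X < 1: X = 0.661.

X = 0.661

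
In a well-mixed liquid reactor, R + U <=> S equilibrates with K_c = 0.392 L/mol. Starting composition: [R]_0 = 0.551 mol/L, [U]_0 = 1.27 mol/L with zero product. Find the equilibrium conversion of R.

Let X = conversion of R; extent ξ = 0.551·X mol/L.
Concentrations: [R] = 0.551 − 0.551X; [U] = 1.27 − 0.551X; [S] = 0.551X.
K_c = [S] / ([R] [U]).
Solving K_c = 0.392 for X ∈ (0,1): X = 0.302.

X = 0.302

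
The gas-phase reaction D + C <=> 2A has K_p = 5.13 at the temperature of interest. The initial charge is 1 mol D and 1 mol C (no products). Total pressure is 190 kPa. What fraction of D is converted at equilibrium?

Let X = conversion of D (basis 1 mol D); extent of reaction ξ = X.
Species balance: n_D = 1 − X; n_C = 1 − X; n_A = 2X.
n_T stays at 2 (no change in mole number).
y_i = n_i/n_T, p_i = y_i·P. K_p = p_A^2 / (p_D p_C).
Equating to 5.13 and solving on 0 < X < 1: X = 0.531.

X = 0.531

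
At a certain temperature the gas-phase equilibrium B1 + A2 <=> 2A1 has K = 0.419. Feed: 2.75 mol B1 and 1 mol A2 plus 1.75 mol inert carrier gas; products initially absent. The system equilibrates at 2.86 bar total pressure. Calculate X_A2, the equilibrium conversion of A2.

X = 0.389

Take 1 mol A2 as basis and let X be its fractional conversion, so ξ = X.
At extent ξ: n_B1 = 2.75 − X; n_A2 = 1 − X; n_A1 = 2X; n_I = 1.75 (inert).
n_T stays at 5.5 (no change in mole number).
With p_i = (n_i/n_T)P, K = p_A1^2 / (p_B1 p_A2).
Setting this equal to 0.419 and taking the physical root (0 < X < 1) gives X = 0.389.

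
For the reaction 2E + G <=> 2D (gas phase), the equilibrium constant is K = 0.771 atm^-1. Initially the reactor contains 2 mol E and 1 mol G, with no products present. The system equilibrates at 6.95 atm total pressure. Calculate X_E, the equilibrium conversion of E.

Basis: 2 mol E initially; let X = conversion of E. Extent ξ = X.
Species balance: n_E = 2 − 2X; n_G = 1 − X; n_D = 2X.
Summing: n_T = 3 − X.
With p_i = (n_i/n_T)P, K = p_D^2 / (p_E^2 p_G).
Substituting and setting equal to 0.771 atm^-1 gives a polynomial in X; the root in (0,1) is X = 0.507.

X = 0.507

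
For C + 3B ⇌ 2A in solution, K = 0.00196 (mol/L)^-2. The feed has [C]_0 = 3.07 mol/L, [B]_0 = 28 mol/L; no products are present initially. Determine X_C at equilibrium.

Let X = conversion of C; extent ξ = 3.07·X mol/L.
Concentrations: [C] = 3.07 − 3.07X; [B] = 28 − 9.21X; [A] = 6.14X.
K = [A]^2 / ([C] [B]^3).
Equating to 0.00196 (mol/L)^-2: the physical root is X = 0.697.

X = 0.697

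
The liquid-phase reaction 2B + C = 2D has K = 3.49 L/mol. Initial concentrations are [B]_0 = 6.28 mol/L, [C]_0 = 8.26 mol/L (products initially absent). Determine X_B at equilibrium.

X = 0.817

Let X = conversion of B; extent ξ = 6.28X/2 mol/L.
Concentrations: [B] = 6.28 − 6.28X; [C] = 8.26 − 3.14X; [D] = 6.28X.
K = [D]^2 / ([B]^2 [C]).
Setting equal to 3.49 and solving for X on (0,1) gives X = 0.817.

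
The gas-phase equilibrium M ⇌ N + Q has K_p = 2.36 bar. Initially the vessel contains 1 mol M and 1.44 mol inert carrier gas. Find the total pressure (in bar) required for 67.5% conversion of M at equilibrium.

P = 5.24 bar

Take 1 mol M as basis and let X be its fractional conversion, so ξ = X.
At extent ξ: n_M = 1 − X; n_N = X; n_Q = X; n_I = 1.44 (inert).
Summing: n_T = 2.44 + X.
K_p = p_N p_Q / (p_M) with p_i = (n_i/n_T)·P.
At X = 0.675: the mole-fraction product g(X) = Π y_i^ν_i = 0.4501. Since K_p = g(X)·P^{1}, P = (K_p/g)^(1/1) = (2.36/0.4501)^(1/1) = 5.24 bar.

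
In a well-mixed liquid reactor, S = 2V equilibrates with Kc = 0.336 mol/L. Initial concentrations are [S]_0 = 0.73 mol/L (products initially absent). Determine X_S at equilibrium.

Let X = conversion of S; extent ξ = 0.73·X mol/L.
Concentrations: [S] = 0.73 − 0.73X; [V] = 1.46X.
Kc = [V]^2 / ([S]).
This equals 0.336 at X = 0.287 (the root in 0 < X < 1).

X = 0.287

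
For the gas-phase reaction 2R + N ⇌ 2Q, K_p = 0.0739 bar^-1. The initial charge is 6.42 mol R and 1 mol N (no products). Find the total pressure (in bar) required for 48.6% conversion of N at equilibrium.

Let X = conversion of N (basis 1 mol N); extent of reaction ξ = X.
Species balance: n_R = 6.42 − 2X; n_N = 1 − X; n_Q = 2X.
Total moles n_T = 7.42 − X.
K_p = p_Q^2 / (p_R^2 p_N) with p_i = (n_i/n_T)·P.
At X = 0.486: the mole-fraction product g(X) = Π y_i^ν_i = 0.4294. Since K_p = g(X)·P^{-1}, P = (g/K_p)^(1/1) = (0.4294/0.0739)^(1/1) = 5.81 bar.

P = 5.81 bar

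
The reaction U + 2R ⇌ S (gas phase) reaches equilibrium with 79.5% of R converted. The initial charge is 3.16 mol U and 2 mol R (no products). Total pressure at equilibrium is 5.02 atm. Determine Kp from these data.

Take 2 mol R as basis and let X be its fractional conversion, so ξ = X.
At extent ξ: n_U = 3.16 − X; n_R = 2 − 2X; n_S = X.
n_T = Σnᵢ = 5.16 − 2X.
At X = 0.795: n_U = 2.37, n_R = 0.41, n_S = 0.795, n_T = 3.57.
p_i = (n_i/n_T)·P. Kp = p_S / (p_U p_R^2) = 1.01 atm^-2.

Kp = 1.01 atm^-2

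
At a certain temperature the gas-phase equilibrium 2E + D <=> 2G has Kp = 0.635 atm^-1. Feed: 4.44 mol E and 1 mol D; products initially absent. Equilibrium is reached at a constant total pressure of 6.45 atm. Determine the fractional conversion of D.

X = 0.727

Take 1 mol D as basis and let X be its fractional conversion, so ξ = X.
Mole table: n_E = 4.44 − 2X; n_D = 1 − X; n_G = 2X.
Summing: n_T = 5.44 − X.
With p_i = (n_i/n_T)P, Kp = p_G^2 / (p_E^2 p_D).
Setting this equal to 0.635 atm^-1 and taking the physical root (0 < X < 1) gives X = 0.727.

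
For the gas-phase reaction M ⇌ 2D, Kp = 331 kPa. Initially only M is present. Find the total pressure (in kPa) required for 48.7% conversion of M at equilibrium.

P = 266 kPa

Let X = conversion of M (basis 1 mol M); extent of reaction ξ = X.
Mole table: n_M = 1 − X; n_D = 2X.
n_T = Σnᵢ = 1 + X.
Kp = p_D^2 / (p_M) with p_i = (n_i/n_T)·P.
At X = 0.487: the mole-fraction product g(X) = Π y_i^ν_i = 1.244. Since Kp = g(X)·P^{1}, P = (Kp/g)^(1/1) = (331/1.244)^(1/1) = 266 kPa.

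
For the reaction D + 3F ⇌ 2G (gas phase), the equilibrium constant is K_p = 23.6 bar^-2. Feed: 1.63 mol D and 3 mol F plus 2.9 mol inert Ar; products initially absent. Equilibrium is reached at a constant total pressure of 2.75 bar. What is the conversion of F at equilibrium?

Basis: 3 mol F initially; let X = conversion of F. Extent ξ = X.
At extent ξ: n_D = 1.63 − X; n_F = 3 − 3X; n_G = 2X; n_I = 2.9 (inert).
Total moles n_T = 7.53 − 2X.
Mole fractions y_i = n_i/n_T; K_p = p_G^2 / (p_D p_F^3) with p_i = y_i·P.
Substituting and setting equal to 23.6 bar^-2 gives a polynomial in X; the root in (0,1) is X = 0.736.

X = 0.736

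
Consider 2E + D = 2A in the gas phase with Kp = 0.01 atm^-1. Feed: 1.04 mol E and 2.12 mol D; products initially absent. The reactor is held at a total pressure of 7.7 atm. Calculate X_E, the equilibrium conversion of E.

Take 1.04 mol E as basis and let X be its fractional conversion, so ξ = 0.52X.
Moles: n_E = 1.04 − 1.04X; n_D = 2.12 − 0.52X; n_A = 1.04X.
Total moles n_T = 3.16 − 0.52X.
y_i = n_i/n_T, p_i = y_i·P. Kp = p_A^2 / (p_E^2 p_D).
Substituting and setting equal to 0.01 atm^-1 gives a polynomial in X; the root in (0,1) is X = 0.184.

X = 0.184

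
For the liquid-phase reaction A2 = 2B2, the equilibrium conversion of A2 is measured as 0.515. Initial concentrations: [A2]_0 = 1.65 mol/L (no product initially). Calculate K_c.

K_c = 3.61 mol/L

Let X = conversion of A2.
Concentrations: [A2] = 1.65 − 1.65X; [B2] = 3.3X.
At X = 0.515: [A2] = 0.8, [B2] = 1.7.
K_c = [B2]^2 / ([A2]) = 3.61 mol/L.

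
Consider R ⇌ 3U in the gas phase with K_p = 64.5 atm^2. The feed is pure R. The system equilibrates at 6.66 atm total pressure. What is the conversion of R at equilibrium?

X = 0.476

Let X = conversion of R (basis 1 mol R); extent of reaction ξ = X.
Moles: n_R = 1 − X; n_U = 3X.
Summing: n_T = 1 + 2X.
Mole fractions y_i = n_i/n_T; K_p = p_U^3 / (p_R) with p_i = y_i·P.
This yields a degree-3 equation in X; solving on (0,1), X = 0.476.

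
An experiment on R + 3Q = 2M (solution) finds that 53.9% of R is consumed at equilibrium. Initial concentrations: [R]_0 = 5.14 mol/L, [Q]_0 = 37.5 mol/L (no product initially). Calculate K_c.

Let X = conversion of R.
Concentrations: [R] = 5.14 − 5.14X; [Q] = 37.5 − 15.4X; [M] = 10.3X.
At X = 0.539: [R] = 2.37, [Q] = 29.2, [M] = 5.54.
K_c = [M]^2 / ([R] [Q]^3) = 0.000521 (mol/L)^-2.

K_c = 0.000521 (mol/L)^-2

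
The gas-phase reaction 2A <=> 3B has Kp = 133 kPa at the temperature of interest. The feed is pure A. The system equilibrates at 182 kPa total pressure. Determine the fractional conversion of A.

X = 0.437

Let X = conversion of A (basis 1 mol A); extent of reaction ξ = 0.5X.
Species balance: n_A = 1 − X; n_B = 1.5X.
Summing: n_T = 1 + 0.5X.
Mole fractions y_i = n_i/n_T; Kp = p_B^3 / (p_A^2) with p_i = y_i·P.
Setting this equal to 133 kPa and taking the physical root (0 < X < 1) gives X = 0.437.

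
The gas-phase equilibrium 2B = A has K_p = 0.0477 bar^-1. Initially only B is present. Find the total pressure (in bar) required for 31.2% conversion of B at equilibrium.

P = 5.83 bar

Let X = conversion of B (basis 1 mol B); extent of reaction ξ = 0.5X.
At extent ξ: n_B = 1 − X; n_A = 0.5X.
Summing: n_T = 1 − 0.5X.
K_p = p_A / (p_B^2) with p_i = (n_i/n_T)·P.
At X = 0.312: the mole-fraction product g(X) = Π y_i^ν_i = 0.2782. Since K_p = g(X)·P^{-1}, P = (g/K_p)^(1/1) = (0.2782/0.0477)^(1/1) = 5.83 bar.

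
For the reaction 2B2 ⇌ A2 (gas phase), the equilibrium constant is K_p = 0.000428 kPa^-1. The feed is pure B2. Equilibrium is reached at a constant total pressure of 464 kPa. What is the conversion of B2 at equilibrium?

X = 0.253

Basis: 1 mol B2 initially; let X = conversion of B2. Extent ξ = 0.5X.
At extent ξ: n_B2 = 1 − X; n_A2 = 0.5X.
n_T = Σnᵢ = 1 − 0.5X.
With p_i = (n_i/n_T)P, K_p = p_A2 / (p_B2^2).
Equating to 0.000428 kPa^-1 and solving on 0 < X < 1: X = 0.253.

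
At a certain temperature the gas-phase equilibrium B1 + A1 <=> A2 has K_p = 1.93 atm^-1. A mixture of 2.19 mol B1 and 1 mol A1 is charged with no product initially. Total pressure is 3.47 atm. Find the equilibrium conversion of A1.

Basis: 1 mol A1 initially; let X = conversion of A1. Extent ξ = X.
Moles: n_B1 = 2.19 − X; n_A1 = 1 − X; n_A2 = X.
n_T = Σnᵢ = 3.19 − X.
y_i = n_i/n_T, p_i = y_i·P. K_p = p_A2 / (p_B1 p_A1).
Setting this equal to 1.93 atm^-1 and taking the physical root (0 < X < 1) gives X = 0.796.

X = 0.796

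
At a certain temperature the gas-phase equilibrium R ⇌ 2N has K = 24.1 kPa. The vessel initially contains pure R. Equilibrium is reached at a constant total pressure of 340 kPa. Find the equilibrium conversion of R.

X = 0.132

Basis: 1 mol R initially; let X = conversion of R. Extent ξ = X.
At extent ξ: n_R = 1 − X; n_N = 2X.
n_T = Σnᵢ = 1 + X.
With p_i = (n_i/n_T)P, K = p_N^2 / (p_R).
Substituting and setting equal to 24.1 kPa gives a polynomial in X; the root in (0,1) is X = 0.132.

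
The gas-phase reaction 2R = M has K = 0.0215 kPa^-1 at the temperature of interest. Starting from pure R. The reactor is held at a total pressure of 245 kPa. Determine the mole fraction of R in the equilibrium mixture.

Take 1 mol R as basis and let X be its fractional conversion, so ξ = 0.5X.
At extent ξ: n_R = 1 − X; n_M = 0.5X.
Total moles n_T = 1 − 0.5X.
y_i = n_i/n_T, p_i = y_i·P. K = p_M / (p_R^2).
Substituting and setting equal to 0.0215 kPa^-1 gives a polynomial in X; the root in (0,1) is X = 0.787.
Then n_R = 0.213, n_T = 0.606, so y_R = 0.351.

y_R = 0.351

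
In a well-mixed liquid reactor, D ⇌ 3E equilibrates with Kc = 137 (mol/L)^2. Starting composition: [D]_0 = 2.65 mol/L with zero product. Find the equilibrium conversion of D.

Let X = conversion of D; extent ξ = 2.65·X mol/L.
Concentrations: [D] = 2.65 − 2.65X; [E] = 7.95X.
Kc = [E]^3 / ([D]).
Setting equal to 137 and solving for X on (0,1) gives X = 0.639.

X = 0.639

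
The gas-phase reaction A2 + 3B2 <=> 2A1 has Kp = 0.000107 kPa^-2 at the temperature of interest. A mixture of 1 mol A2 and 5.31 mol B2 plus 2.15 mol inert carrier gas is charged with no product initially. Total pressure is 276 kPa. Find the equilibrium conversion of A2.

Basis: 1 mol A2 initially; let X = conversion of A2. Extent ξ = X.
Species balance: n_A2 = 1 − X; n_B2 = 5.31 − 3X; n_A1 = 2X; n_I = 2.15 (inert).
Total moles n_T = 8.46 − 2X.
Mole fractions y_i = n_i/n_T; Kp = p_A1^2 / (p_A2 p_B2^3) with p_i = y_i·P.
This yields a degree-4 equation in X; solving on (0,1), X = 0.677.

X = 0.677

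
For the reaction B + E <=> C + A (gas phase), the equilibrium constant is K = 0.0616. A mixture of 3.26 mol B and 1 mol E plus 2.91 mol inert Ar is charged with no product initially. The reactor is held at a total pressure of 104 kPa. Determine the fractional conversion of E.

X = 0.343

Let X = conversion of E (basis 1 mol E); extent of reaction ξ = X.
Moles: n_B = 3.26 − X; n_E = 1 − X; n_C = X; n_A = X; n_I = 2.91 (inert).
Since Δν = 0, n_T = 7.17 throughout.
y_i = n_i/n_T, p_i = y_i·P. K = p_C p_A / (p_B p_E).
Equating to 0.0616 and solving on 0 < X < 1: X = 0.343.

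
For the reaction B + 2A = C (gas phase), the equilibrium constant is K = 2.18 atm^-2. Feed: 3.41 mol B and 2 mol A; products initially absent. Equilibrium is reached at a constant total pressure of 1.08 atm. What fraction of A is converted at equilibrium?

X = 0.449

Let X = conversion of A (basis 2 mol A); extent of reaction ξ = X.
Species balance: n_B = 3.41 − X; n_A = 2 − 2X; n_C = X.
Total moles n_T = 5.41 − 2X.
Mole fractions y_i = n_i/n_T; K = p_C / (p_B p_A^2) with p_i = y_i·P.
This yields a degree-3 equation in X; solving on (0,1), X = 0.449.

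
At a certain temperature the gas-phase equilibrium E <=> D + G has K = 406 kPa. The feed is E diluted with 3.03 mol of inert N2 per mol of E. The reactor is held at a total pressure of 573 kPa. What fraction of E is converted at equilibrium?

X = 0.809

Let X = conversion of E (basis 1 mol E); extent of reaction ξ = X.
At extent ξ: n_E = 1 − X; n_D = X; n_G = X; n_I = 3.03 (inert).
Summing: n_T = 4.03 + X.
y_i = n_i/n_T, p_i = y_i·P. K = p_D p_G / (p_E).
Setting this equal to 406 kPa and taking the physical root (0 < X < 1) gives X = 0.809.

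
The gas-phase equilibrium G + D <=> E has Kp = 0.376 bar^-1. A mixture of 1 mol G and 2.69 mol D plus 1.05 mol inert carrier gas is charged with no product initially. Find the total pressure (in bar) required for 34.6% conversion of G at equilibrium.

Let X = conversion of G (basis 1 mol G); extent of reaction ξ = X.
At extent ξ: n_G = 1 − X; n_D = 2.69 − X; n_E = X; n_I = 1.05 (inert).
Total moles n_T = 4.74 − X.
Kp = p_E / (p_G p_D) with p_i = (n_i/n_T)·P.
At X = 0.346: the mole-fraction product g(X) = Π y_i^ν_i = 0.9917. Since Kp = g(X)·P^{-1}, P = (g/Kp)^(1/1) = (0.9917/0.376)^(1/1) = 2.64 bar.

P = 2.64 bar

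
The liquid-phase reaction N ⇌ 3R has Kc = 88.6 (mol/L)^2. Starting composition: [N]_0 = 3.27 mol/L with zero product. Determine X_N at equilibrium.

Let X = conversion of N; extent ξ = 3.27·X mol/L.
Concentrations: [N] = 3.27 − 3.27X; [R] = 9.81X.
Kc = [R]^3 / ([N]).
Solving Kc = 88.6 for X ∈ (0,1): X = 0.526.

X = 0.526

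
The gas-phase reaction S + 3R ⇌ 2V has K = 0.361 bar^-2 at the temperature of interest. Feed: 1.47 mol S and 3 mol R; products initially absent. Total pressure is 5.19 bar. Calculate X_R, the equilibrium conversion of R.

Let X = conversion of R (basis 3 mol R); extent of reaction ξ = X.
Mole table: n_S = 1.47 − X; n_R = 3 − 3X; n_V = 2X.
n_T = Σnᵢ = 4.47 − 2X.
Mole fractions y_i = n_i/n_T; K = p_V^2 / (p_S p_R^3) with p_i = y_i·P.
Substituting and setting equal to 0.361 bar^-2 gives a polynomial in X; the root in (0,1) is X = 0.595.

X = 0.595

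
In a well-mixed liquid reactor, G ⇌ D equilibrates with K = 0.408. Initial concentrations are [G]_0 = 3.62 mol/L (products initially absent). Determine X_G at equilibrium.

Let X = conversion of G; extent ξ = 3.62·X mol/L.
Concentrations: [G] = 3.62 − 3.62X; [D] = 3.62X.
K = [D] / ([G]).
Setting equal to 0.408 and solving for X on (0,1) gives X = 0.290.

X = 0.290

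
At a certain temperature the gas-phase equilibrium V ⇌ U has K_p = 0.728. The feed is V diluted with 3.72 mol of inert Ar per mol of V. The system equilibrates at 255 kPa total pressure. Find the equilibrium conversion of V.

X = 0.421

Take 1 mol V as basis and let X be its fractional conversion, so ξ = X.
Mole table: n_V = 1 − X; n_U = X; n_I = 3.72 (inert).
Since Δν = 0, n_T = 4.72 throughout.
Mole fractions y_i = n_i/n_T; K_p = p_U / (p_V) with p_i = y_i·P.
This yields a degree-1 equation in X; solving on (0,1), X = 0.421.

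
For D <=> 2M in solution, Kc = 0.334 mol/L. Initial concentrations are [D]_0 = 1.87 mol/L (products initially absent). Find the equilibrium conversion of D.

X = 0.190

Let X = conversion of D; extent ξ = 1.87·X mol/L.
Concentrations: [D] = 1.87 − 1.87X; [M] = 3.74X.
Kc = [M]^2 / ([D]).
Solving Kc = 0.334 for X ∈ (0,1): X = 0.190.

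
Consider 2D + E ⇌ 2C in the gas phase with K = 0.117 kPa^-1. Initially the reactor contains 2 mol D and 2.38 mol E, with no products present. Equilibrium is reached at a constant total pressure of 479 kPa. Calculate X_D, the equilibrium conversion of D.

Take 2 mol D as basis and let X be its fractional conversion, so ξ = X.
At extent ξ: n_D = 2 − 2X; n_E = 2.38 − X; n_C = 2X.
Total moles n_T = 4.38 − X.
y_i = n_i/n_T, p_i = y_i·P. K = p_C^2 / (p_D^2 p_E).
Substituting and setting equal to 0.117 kPa^-1 gives a polynomial in X; the root in (0,1) is X = 0.832.

X = 0.832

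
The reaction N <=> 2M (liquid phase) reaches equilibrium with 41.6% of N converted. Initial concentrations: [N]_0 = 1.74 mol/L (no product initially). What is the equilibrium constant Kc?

Kc = 2.06 mol/L

Let X = conversion of N.
Concentrations: [N] = 1.74 − 1.74X; [M] = 3.48X.
At X = 0.416: [N] = 1.02, [M] = 1.45.
Kc = [M]^2 / ([N]) = 2.06 mol/L.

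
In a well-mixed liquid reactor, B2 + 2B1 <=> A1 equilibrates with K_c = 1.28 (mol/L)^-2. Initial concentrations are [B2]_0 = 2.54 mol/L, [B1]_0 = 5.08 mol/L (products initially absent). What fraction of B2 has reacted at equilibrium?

Let X = conversion of B2; extent ξ = 2.54·X mol/L.
Concentrations: [B2] = 2.54 − 2.54X; [B1] = 5.08 − 5.08X; [A1] = 2.54X.
K_c = [A1] / ([B2] [B1]^2).
Setting equal to 1.28 and solving for X on (0,1) gives X = 0.721.

X = 0.721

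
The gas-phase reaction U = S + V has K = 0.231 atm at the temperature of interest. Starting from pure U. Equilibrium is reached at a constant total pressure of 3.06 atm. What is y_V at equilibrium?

Let X = conversion of U (basis 1 mol U); extent of reaction ξ = X.
At extent ξ: n_U = 1 − X; n_S = X; n_V = X.
Summing: n_T = 1 + X.
With p_i = (n_i/n_T)P, K = p_S p_V / (p_U).
Setting this equal to 0.231 atm and taking the physical root (0 < X < 1) gives X = 0.265.
Then n_V = 0.265, n_T = 1.26, so y_V = 0.209.

y_V = 0.209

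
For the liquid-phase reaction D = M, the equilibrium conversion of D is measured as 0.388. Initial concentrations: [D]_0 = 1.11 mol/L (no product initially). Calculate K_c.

Let X = conversion of D.
Concentrations: [D] = 1.11 − 1.11X; [M] = 1.11X.
At X = 0.388: [D] = 0.679, [M] = 0.431.
K_c = [M] / ([D]) = 0.634.

K_c = 0.634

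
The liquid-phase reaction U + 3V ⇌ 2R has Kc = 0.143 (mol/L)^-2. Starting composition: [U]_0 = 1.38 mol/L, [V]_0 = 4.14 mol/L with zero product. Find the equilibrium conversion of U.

X = 0.434

Let X = conversion of U; extent ξ = 1.38·X mol/L.
Concentrations: [U] = 1.38 − 1.38X; [V] = 4.14 − 4.14X; [R] = 2.76X.
Kc = [R]^2 / ([U] [V]^3).
This equals 0.143 at X = 0.434 (the root in 0 < X < 1).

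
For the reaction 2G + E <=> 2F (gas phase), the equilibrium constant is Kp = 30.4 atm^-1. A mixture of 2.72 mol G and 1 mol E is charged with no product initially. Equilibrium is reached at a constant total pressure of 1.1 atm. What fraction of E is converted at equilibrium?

X = 0.811

Let X = conversion of E (basis 1 mol E); extent of reaction ξ = X.
At extent ξ: n_G = 2.72 − 2X; n_E = 1 − X; n_F = 2X.
n_T = Σnᵢ = 3.72 − X.
y_i = n_i/n_T, p_i = y_i·P. Kp = p_F^2 / (p_G^2 p_E).
Setting this equal to 30.4 atm^-1 and taking the physical root (0 < X < 1) gives X = 0.811.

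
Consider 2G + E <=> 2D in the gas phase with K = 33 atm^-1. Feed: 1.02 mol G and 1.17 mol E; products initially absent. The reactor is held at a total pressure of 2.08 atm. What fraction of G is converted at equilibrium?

X = 0.843

Take 1.02 mol G as basis and let X be its fractional conversion, so ξ = 0.51X.
Species balance: n_G = 1.02 − 1.02X; n_E = 1.17 − 0.51X; n_D = 1.02X.
Total moles n_T = 2.19 − 0.51X.
Mole fractions y_i = n_i/n_T; K = p_D^2 / (p_G^2 p_E) with p_i = y_i·P.
Substituting and setting equal to 33 atm^-1 gives a polynomial in X; the root in (0,1) is X = 0.843.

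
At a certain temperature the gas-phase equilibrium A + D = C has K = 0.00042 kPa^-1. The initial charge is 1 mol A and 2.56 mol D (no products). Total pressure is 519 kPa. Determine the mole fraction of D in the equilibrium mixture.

y_D = 0.708

Basis: 1 mol A initially; let X = conversion of A. Extent ξ = X.
Species balance: n_A = 1 − X; n_D = 2.56 − X; n_C = X.
Total moles n_T = 3.56 − X.
With p_i = (n_i/n_T)P, K = p_C / (p_A p_D).
Substituting and setting equal to 0.00042 kPa^-1 gives a polynomial in X; the root in (0,1) is X = 0.134.
Then n_D = 2.43, n_T = 3.43, so y_D = 0.708.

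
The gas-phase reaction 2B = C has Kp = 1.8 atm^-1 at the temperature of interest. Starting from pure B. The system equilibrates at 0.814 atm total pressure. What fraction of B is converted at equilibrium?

X = 0.618

Basis: 1 mol B initially; let X = conversion of B. Extent ξ = 0.5X.
Species balance: n_B = 1 − X; n_C = 0.5X.
n_T = Σnᵢ = 1 − 0.5X.
Mole fractions y_i = n_i/n_T; Kp = p_C / (p_B^2) with p_i = y_i·P.
Equating to 1.8 atm^-1 and solving on 0 < X < 1: X = 0.618.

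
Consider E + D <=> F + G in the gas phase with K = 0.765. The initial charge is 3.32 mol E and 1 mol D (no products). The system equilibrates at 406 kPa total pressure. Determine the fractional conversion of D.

X = 0.731

Basis: 1 mol D initially; let X = conversion of D. Extent ξ = X.
Moles: n_E = 3.32 − X; n_D = 1 − X; n_F = X; n_G = X.
Total moles n_T = 4.32 (Δν = 0, constant).
y_i = n_i/n_T, p_i = y_i·P. K = p_F p_G / (p_E p_D).
This yields a degree-2 equation in X; solving on (0,1), X = 0.731.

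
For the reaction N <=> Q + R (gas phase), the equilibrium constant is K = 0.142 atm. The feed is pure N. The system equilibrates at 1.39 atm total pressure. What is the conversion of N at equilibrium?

X = 0.304

Let X = conversion of N (basis 1 mol N); extent of reaction ξ = X.
At extent ξ: n_N = 1 − X; n_Q = X; n_R = X.
Total moles n_T = 1 + X.
Mole fractions y_i = n_i/n_T; K = p_Q p_R / (p_N) with p_i = y_i·P.
This yields a degree-2 equation in X; solving on (0,1), X = 0.304.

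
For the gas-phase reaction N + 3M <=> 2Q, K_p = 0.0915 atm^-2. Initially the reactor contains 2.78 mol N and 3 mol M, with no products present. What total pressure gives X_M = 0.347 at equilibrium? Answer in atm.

Let X = conversion of M (basis 3 mol M); extent of reaction ξ = X.
Species balance: n_N = 2.78 − X; n_M = 3 − 3X; n_Q = 2X.
Summing: n_T = 5.78 − 2X.
K_p = p_Q^2 / (p_N p_M^3) with p_i = (n_i/n_T)·P.
At X = 0.347: the mole-fraction product g(X) = Π y_i^ν_i = 0.6811. Since K_p = g(X)·P^{-2}, P = (g/K_p)^(1/2) = (0.6811/0.0915)^(1/2) = 2.73 atm.

P = 2.73 atm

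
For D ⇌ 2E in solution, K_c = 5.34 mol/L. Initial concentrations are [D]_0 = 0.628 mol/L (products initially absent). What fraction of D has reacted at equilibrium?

X = 0.741

Let X = conversion of D; extent ξ = 0.628·X mol/L.
Concentrations: [D] = 0.628 − 0.628X; [E] = 1.26X.
K_c = [E]^2 / ([D]).
This equals 5.34 at X = 0.741 (the root in 0 < X < 1).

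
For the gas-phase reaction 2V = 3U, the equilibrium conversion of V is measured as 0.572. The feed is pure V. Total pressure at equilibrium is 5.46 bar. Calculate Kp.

Kp = 14.6 bar

Basis: 1 mol V initially; let X = conversion of V. Extent ξ = 0.5X.
Mole table: n_V = 1 − X; n_U = 1.5X.
Summing: n_T = 1 + 0.5X.
At X = 0.572: n_V = 0.428, n_U = 0.858, n_T = 1.29.
p_i = (n_i/n_T)·P. Kp = p_U^3 / (p_V^2) = 14.6 bar.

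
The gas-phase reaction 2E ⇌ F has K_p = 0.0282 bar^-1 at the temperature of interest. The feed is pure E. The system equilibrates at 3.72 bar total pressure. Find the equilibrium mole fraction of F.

y_F = 0.087

Basis: 1 mol E initially; let X = conversion of E. Extent ξ = 0.5X.
Mole table: n_E = 1 − X; n_F = 0.5X.
Summing: n_T = 1 − 0.5X.
y_i = n_i/n_T, p_i = y_i·P. K_p = p_F / (p_E^2).
This yields a degree-2 equation in X; solving on (0,1), X = 0.161.
Then n_F = 0.0804, n_T = 0.92, so y_F = 0.087.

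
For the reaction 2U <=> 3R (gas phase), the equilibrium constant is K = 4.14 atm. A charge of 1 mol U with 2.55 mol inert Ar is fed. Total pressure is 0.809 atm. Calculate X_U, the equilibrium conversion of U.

Take 1 mol U as basis and let X be its fractional conversion, so ξ = 0.5X.
Moles: n_U = 1 − X; n_R = 1.5X; n_I = 2.55 (inert).
Total moles n_T = 3.55 + 0.5X.
With p_i = (n_i/n_T)P, K = p_R^3 / (p_U^2).
Setting this equal to 4.14 atm and taking the physical root (0 < X < 1) gives X = 0.739.

X = 0.739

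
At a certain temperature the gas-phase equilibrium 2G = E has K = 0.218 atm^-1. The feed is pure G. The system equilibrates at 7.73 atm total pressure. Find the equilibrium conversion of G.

Let X = conversion of G (basis 1 mol G); extent of reaction ξ = 0.5X.
At extent ξ: n_G = 1 − X; n_E = 0.5X.
n_T = Σnᵢ = 1 − 0.5X.
Mole fractions y_i = n_i/n_T; K = p_E / (p_G^2) with p_i = y_i·P.
Substituting and setting equal to 0.218 atm^-1 gives a polynomial in X; the root in (0,1) is X = 0.641.

X = 0.641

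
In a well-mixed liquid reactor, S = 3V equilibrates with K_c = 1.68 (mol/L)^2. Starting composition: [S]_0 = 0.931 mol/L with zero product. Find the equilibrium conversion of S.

Let X = conversion of S; extent ξ = 0.931·X mol/L.
Concentrations: [S] = 0.931 − 0.931X; [V] = 2.79X.
K_c = [V]^3 / ([S]).
Solving K_c = 1.68 for X ∈ (0,1): X = 0.358.

X = 0.358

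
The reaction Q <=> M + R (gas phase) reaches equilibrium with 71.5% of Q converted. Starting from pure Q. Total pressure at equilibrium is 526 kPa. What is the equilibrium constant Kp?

Kp = 550 kPa

Let X = conversion of Q (basis 1 mol Q); extent of reaction ξ = X.
At extent ξ: n_Q = 1 − X; n_M = X; n_R = X.
n_T = Σnᵢ = 1 + X.
At X = 0.715: n_Q = 0.285, n_M = 0.715, n_R = 0.715, n_T = 1.71.
p_i = (n_i/n_T)·P. Kp = p_M p_R / (p_Q) = 550 kPa.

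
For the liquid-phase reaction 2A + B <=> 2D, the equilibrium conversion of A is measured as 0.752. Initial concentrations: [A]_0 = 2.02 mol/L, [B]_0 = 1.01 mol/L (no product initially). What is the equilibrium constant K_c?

Let X = conversion of A.
Concentrations: [A] = 2.02 − 2.02X; [B] = 1.01 − 1.01X; [D] = 2.02X.
At X = 0.752: [A] = 0.501, [B] = 0.25, [D] = 1.52.
K_c = [D]^2 / ([A]^2 [B]) = 36.7 L/mol.

K_c = 36.7 L/mol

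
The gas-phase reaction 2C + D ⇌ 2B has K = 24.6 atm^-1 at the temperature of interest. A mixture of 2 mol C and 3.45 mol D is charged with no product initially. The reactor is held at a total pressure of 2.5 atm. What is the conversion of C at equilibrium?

Take 2 mol C as basis and let X be its fractional conversion, so ξ = X.
Mole table: n_C = 2 − 2X; n_D = 3.45 − X; n_B = 2X.
n_T = Σnᵢ = 5.45 − X.
With p_i = (n_i/n_T)P, K = p_B^2 / (p_C^2 p_D).
This yields a degree-3 equation in X; solving on (0,1), X = 0.855.

X = 0.855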